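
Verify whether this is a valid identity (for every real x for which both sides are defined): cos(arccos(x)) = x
Claim: cos(arccos(x)) = x.
Reasoning: For -1 ≤ x ≤ 1 (where arccos is defined), arccos(x) is by definition an angle whose cosine equals x. Taking the cosine of that angle returns x. (Note the other order, arccos(cos x) = x, is NOT an identity.)
So the two sides agree for every real x for which both sides are defined.

Conclusion: Yes, this is an identity.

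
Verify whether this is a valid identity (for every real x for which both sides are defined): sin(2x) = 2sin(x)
Claim: sin(2x) = 2sin(x).
Test a specific point where both sides are defined: x = 2π/3.
LHS = sin(2x) ≈ -0.8660
RHS = 2sin(x) ≈ 1.7321
Since -0.8660 ≠ 1.7321, the equation fails at this point, so it cannot hold for every real x for which both sides are defined.
The correct double-angle formula is sin(2x) = 2sin(x)cos(x).

Conclusion: No, this is NOT an identity.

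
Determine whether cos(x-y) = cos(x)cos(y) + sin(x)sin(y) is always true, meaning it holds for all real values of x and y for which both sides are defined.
Claim: cos(x-y) = cos(x)cos(y) + sin(x)sin(y).
Reasoning: Replace y by -y in cos(x+y) = cos(x)cos(y) - sin(x)sin(y) and use cos(-y) = cos(y), sin(-y) = -sin(y): cos(x-y) = cos(x)cos(y) + sin(x)sin(y).
So the two sides agree for all real values of x and y for which both sides are defined.

Conclusion: Yes, this is an identity.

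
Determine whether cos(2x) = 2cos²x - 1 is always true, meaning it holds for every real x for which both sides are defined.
Yes, this is an identity.

Claim: cos(2x) = 2cos²x - 1.
Reasoning: cos(2x) = cos²x - sin²x. Replace sin²x by 1 - cos²x: cos²x - (1 - cos²x) = 2cos²x - 1.
So the two sides agree for every real x for which both sides are defined.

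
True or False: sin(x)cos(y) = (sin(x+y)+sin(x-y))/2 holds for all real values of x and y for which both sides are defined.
True.

Claim: sin(x)cos(y) = (sin(x+y)+sin(x-y))/2.
Reasoning: sin(x+y) = sin(x)cos(y) + cos(x)sin(y) and sin(x-y) = sin(x)cos(y) - cos(x)sin(y). Adding, sin(x+y) + sin(x-y) = 2sin(x)cos(y); divide by 2.
So the two sides agree for all real values of x and y for which both sides are defined.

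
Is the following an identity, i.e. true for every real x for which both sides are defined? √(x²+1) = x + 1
No, this is NOT an identity.

Claim: √(x²+1) = x + 1.
Test a specific point where both sides are defined: x = -3.
LHS = √(x²+1) ≈ 3.1623
RHS = x + 1 ≈ -2.0000
Since 3.1623 ≠ -2.0000, the equation fails at this point, so it cannot hold for every real x for which both sides are defined.
(x+1)² = x² + 2x + 1 ≠ x² + 1 unless x = 0.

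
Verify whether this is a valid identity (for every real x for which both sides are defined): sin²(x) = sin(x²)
Claim: sin²(x) = sin(x²).
Test a specific point where both sides are defined: x = -π/3.
LHS = sin²(x) ≈ 0.7500
RHS = sin(x²) ≈ 0.8897
Since 0.7500 ≠ 0.8897, the equation fails at this point, so it cannot hold for every real x for which both sides are defined.
sin²(x) means (sin x)², squaring the output; sin(x²) squares the input. These are different functions.

Conclusion: No, this is NOT an identity.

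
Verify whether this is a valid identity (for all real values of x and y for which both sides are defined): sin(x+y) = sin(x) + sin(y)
Claim: sin(x+y) = sin(x) + sin(y).
Test a specific point where both sides are defined: x = π/3, y = π/4.
LHS = sin(x+y) ≈ 0.9659
RHS = sin(x) + sin(y) ≈ 1.5731
Since 0.9659 ≠ 1.5731, the equation fails at this point, so it cannot hold for all real values of x and y for which both sides are defined.
The correct expansion is sin(x+y) = sin(x)cos(y) + cos(x)sin(y); sine is not additive.

Conclusion: No, this is NOT an identity.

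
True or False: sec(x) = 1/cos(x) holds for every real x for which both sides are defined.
Claim: sec(x) = 1/cos(x).
Reasoning: sec(x) is by definition the reciprocal of cos(x), wherever cos(x) ≠ 0.
So the two sides agree for every real x for which both sides are defined.

Conclusion: True.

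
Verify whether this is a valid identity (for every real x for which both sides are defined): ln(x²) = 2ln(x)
Yes, this is an identity.

Claim: ln(x²) = 2ln(x).
Reasoning: The right side requires x > 0. For x > 0, x² = (e^(ln x))² = e^(2ln x), so ln(x²) = 2ln(x). (For x < 0 the right side is undefined, so those values are outside the claim.)
So the two sides agree for every real x for which both sides are defined.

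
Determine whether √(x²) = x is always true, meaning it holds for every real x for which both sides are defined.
No, this is NOT an identity.

Claim: √(x²) = x.
Test a specific point where both sides are defined: x = -3.
LHS = √(x²) ≈ 3.0000
RHS = x ≈ -3.0000
Since 3.0000 ≠ -3.0000, the equation fails at this point, so it cannot hold for every real x for which both sides are defined.
√(x²) = |x|, which differs from x whenever x < 0 (both sides are defined for every real x).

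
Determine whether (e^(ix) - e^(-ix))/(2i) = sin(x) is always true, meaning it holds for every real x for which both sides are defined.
Yes, this is an identity.

Claim: (e^(ix) - e^(-ix))/(2i) = sin(x).
Reasoning: By Euler's formula e^(ix) = cos(x) + i·sin(x) and e^(-ix) = cos(x) - i·sin(x). Subtracting cancels the cosine terms: e^(ix) - e^(-ix) = 2i·sin(x); divide by 2i.
So the two sides agree for every real x for which both sides are defined.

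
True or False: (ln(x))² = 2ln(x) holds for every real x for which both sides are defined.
False.

Claim: (ln(x))² = 2ln(x).
Test a specific point where both sides are defined: x = 1/2.
LHS = (ln(x))² ≈ 0.4805
RHS = 2ln(x) ≈ -1.3863
Since 0.4805 ≠ -1.3863, the equation fails at this point, so it cannot hold for every real x for which both sides are defined.
2ln(x) equals ln(x²), which is not the same as (ln x)².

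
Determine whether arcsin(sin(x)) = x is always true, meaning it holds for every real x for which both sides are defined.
Claim: arcsin(sin(x)) = x.
Test a specific point where both sides are defined: x = π.
LHS = arcsin(sin(x)) ≈ 0.0000
RHS = x ≈ 3.1416
Since 0.0000 ≠ 3.1416, the equation fails at this point, so it cannot hold for every real x for which both sides are defined.
arcsin only returns values in [-π/2, π/2], so arcsin(sin(x)) = x holds only for x in that interval, not for all real x.

Conclusion: No, this is NOT an identity.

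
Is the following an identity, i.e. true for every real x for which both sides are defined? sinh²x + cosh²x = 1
No, this is NOT an identity.

Claim: sinh²x + cosh²x = 1.
Test a specific point where both sides are defined: x = 1.
LHS = sinh²x + cosh²x ≈ 3.7622
RHS = 1 ≈ 1.0000
Since 3.7622 ≠ 1.0000, the equation fails at this point, so it cannot hold for every real x for which both sides are defined.
The correct hyperbolic identity is cosh²x - sinh²x = 1 (a difference); the sum sinh²x + cosh²x equals cosh(2x).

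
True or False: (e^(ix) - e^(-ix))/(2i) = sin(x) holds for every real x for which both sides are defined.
True.

Claim: (e^(ix) - e^(-ix))/(2i) = sin(x).
Reasoning: By Euler's formula e^(ix) = cos(x) + i·sin(x) and e^(-ix) = cos(x) - i·sin(x). Subtracting cancels the cosine terms: e^(ix) - e^(-ix) = 2i·sin(x); divide by 2i.
So the two sides agree for every real x for which both sides are defined.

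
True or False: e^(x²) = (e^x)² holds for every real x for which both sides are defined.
Claim: e^(x²) = (e^x)².
Test a specific point where both sides are defined: x = 3/2.
LHS = e^(x²) ≈ 9.4877
RHS = (e^x)² ≈ 20.0855
Since 9.4877 ≠ 20.0855, the equation fails at this point, so it cannot hold for every real x for which both sides are defined.
(e^x)² = e^(2x), and 2x ≠ x² in general.

Conclusion: False.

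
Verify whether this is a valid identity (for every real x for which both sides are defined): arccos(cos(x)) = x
Claim: arccos(cos(x)) = x.
Test a specific point where both sides are defined: x = -π/2.
LHS = arccos(cos(x)) ≈ 1.5708
RHS = x ≈ -1.5708
Since 1.5708 ≠ -1.5708, the equation fails at this point, so it cannot hold for every real x for which both sides are defined.
arccos only returns values in [0, π], so arccos(cos(x)) = x holds only for x in that interval, not for all real x.

Conclusion: No, this is NOT an identity.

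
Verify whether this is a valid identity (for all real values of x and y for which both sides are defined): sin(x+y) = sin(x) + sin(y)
No, this is NOT an identity.

Claim: sin(x+y) = sin(x) + sin(y).
Test a specific point where both sides are defined: x = π/4, y = -π/6.
LHS = sin(x+y) ≈ 0.2588
RHS = sin(x) + sin(y) ≈ 0.2071
Since 0.2588 ≠ 0.2071, the equation fails at this point, so it cannot hold for all real values of x and y for which both sides are defined.
The correct expansion is sin(x+y) = sin(x)cos(y) + cos(x)sin(y); sine is not additive.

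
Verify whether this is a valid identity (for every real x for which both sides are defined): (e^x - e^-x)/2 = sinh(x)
Yes, this is an identity.

Claim: (e^x - e^-x)/2 = sinh(x).
Reasoning: This is exactly the definition of the hyperbolic sine: sinh(x) := (e^x - e^-x)/2.
So the two sides agree for every real x for which both sides are defined.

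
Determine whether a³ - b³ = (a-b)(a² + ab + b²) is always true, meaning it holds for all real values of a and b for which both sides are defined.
Claim: a³ - b³ = (a-b)(a² + ab + b²).
Reasoning: Expand the right side: (a-b)(a² + ab + b²) = a³ + a²b + ab² - a²b - ab² - b³ = a³ - b³ (the middle terms cancel in pairs).
So the two sides agree for all real values of a and b for which both sides are defined.

Conclusion: Yes, this is an identity.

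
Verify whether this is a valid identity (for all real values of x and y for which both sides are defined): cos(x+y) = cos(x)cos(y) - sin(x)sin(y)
Claim: cos(x+y) = cos(x)cos(y) - sin(x)sin(y).
Reasoning: By Euler's formula e^(i(x+y)) = e^(ix)·e^(iy) = (cos x + i·sin x)(cos y + i·sin y). The real part of the left side is cos(x+y); the real part of the product is cos(x)cos(y) - sin(x)sin(y) (since i·i = -1).
So the two sides agree for all real values of x and y for which both sides are defined.

Conclusion: Yes, this is an identity.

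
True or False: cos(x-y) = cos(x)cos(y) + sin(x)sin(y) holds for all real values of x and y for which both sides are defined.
True.

Claim: cos(x-y) = cos(x)cos(y) + sin(x)sin(y).
Reasoning: Replace y by -y in cos(x+y) = cos(x)cos(y) - sin(x)sin(y) and use cos(-y) = cos(y), sin(-y) = -sin(y): cos(x-y) = cos(x)cos(y) + sin(x)sin(y).
So the two sides agree for all real values of x and y for which both sides are defined.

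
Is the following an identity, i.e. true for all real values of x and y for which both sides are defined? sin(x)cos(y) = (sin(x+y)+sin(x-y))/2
Yes, this is an identity.

Claim: sin(x)cos(y) = (sin(x+y)+sin(x-y))/2.
Reasoning: sin(x+y) = sin(x)cos(y) + cos(x)sin(y) and sin(x-y) = sin(x)cos(y) - cos(x)sin(y). Adding, sin(x+y) + sin(x-y) = 2sin(x)cos(y); divide by 2.
So the two sides agree for all real values of x and y for which both sides are defined.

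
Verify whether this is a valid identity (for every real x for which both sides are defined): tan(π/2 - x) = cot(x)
Yes, this is an identity.

Claim: tan(π/2 - x) = cot(x).
Reasoning: tan(π/2 - x) = sin(π/2 - x)/cos(π/2 - x) = cos(x)/sin(x) = cot(x), using the cofunction identities sin(π/2 - x) = cos(x) and cos(π/2 - x) = sin(x).
So the two sides agree for every real x for which both sides are defined.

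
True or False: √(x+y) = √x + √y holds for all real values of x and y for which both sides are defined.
Claim: √(x+y) = √x + √y.
Test a specific point where both sides are defined: x = 4, y = 1/2.
LHS = √(x+y) ≈ 2.1213
RHS = √x + √y ≈ 2.7071
Since 2.1213 ≠ 2.7071, the equation fails at this point, so it cannot hold for all real values of x and y for which both sides are defined.
Squaring the right side gives x + 2√(xy) + y, not x + y.

Conclusion: False.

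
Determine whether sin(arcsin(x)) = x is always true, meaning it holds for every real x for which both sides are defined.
Claim: sin(arcsin(x)) = x.
Reasoning: For -1 ≤ x ≤ 1 (where arcsin is defined), arcsin(x) is by definition an angle whose sine equals x. Taking the sine of that angle returns x. (Note the other order, arcsin(sin x) = x, is NOT an identity.)
So the two sides agree for every real x for which both sides are defined.

Conclusion: Yes, this is an identity.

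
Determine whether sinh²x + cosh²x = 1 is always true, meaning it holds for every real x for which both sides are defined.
No, this is NOT an identity.

Claim: sinh²x + cosh²x = 1.
Test a specific point where both sides are defined: x = 4.
LHS = sinh²x + cosh²x ≈ 1490.4792
RHS = 1 ≈ 1.0000
Since 1490.4792 ≠ 1.0000, the equation fails at this point, so it cannot hold for every real x for which both sides are defined.
The correct hyperbolic identity is cosh²x - sinh²x = 1 (a difference); the sum sinh²x + cosh²x equals cosh(2x).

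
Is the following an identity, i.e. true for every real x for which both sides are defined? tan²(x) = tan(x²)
Claim: tan²(x) = tan(x²).
Test a specific point where both sides are defined: x = π/6.
LHS = tan²(x) ≈ 0.3333
RHS = tan(x²) ≈ 0.2812
Since 0.3333 ≠ 0.2812, the equation fails at this point, so it cannot hold for every real x for which both sides are defined.
tan²(x) means (tan x)², squaring the output; tan(x²) squares the input. These are different functions.

Conclusion: No, this is NOT an identity.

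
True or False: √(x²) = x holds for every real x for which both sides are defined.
False.

Claim: √(x²) = x.
Test a specific point where both sides are defined: x = -2.
LHS = √(x²) ≈ 2.0000
RHS = x ≈ -2.0000
Since 2.0000 ≠ -2.0000, the equation fails at this point, so it cannot hold for every real x for which both sides are defined.
√(x²) = |x|, which differs from x whenever x < 0 (both sides are defined for every real x).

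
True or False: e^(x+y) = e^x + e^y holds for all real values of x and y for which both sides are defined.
False.

Claim: e^(x+y) = e^x + e^y.
Test a specific point where both sides are defined: x = 3, y = -3.
LHS = e^(x+y) ≈ 1.0000
RHS = e^x + e^y ≈ 20.1353
Since 1.0000 ≠ 20.1353, the equation fails at this point, so it cannot hold for all real values of x and y for which both sides are defined.
The correct rule is e^(x+y) = e^x · e^y (a product, not a sum).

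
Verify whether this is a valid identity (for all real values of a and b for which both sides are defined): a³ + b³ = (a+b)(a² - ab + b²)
Yes, this is an identity.

Claim: a³ + b³ = (a+b)(a² - ab + b²).
Reasoning: Expand the right side: (a+b)(a² - ab + b²) = a³ - a²b + ab² + a²b - ab² + b³ = a³ + b³ (the middle terms cancel in pairs).
So the two sides agree for all real values of a and b for which both sides are defined.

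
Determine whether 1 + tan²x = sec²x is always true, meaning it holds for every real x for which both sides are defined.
Yes, this is an identity.

Claim: 1 + tan²x = sec²x.
Reasoning: Start from sin²x + cos²x = 1 and divide every term by cos²x (allowed wherever tan x and sec x are defined): tan²x + 1 = 1/cos²x = sec²x.
So the two sides agree for every real x for which both sides are defined.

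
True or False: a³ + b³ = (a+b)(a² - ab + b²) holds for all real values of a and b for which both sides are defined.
True.

Claim: a³ + b³ = (a+b)(a² - ab + b²).
Reasoning: Expand the right side: (a+b)(a² - ab + b²) = a³ - a²b + ab² + a²b - ab² + b³ = a³ + b³ (the middle terms cancel in pairs).
So the two sides agree for all real values of a and b for which both sides are defined.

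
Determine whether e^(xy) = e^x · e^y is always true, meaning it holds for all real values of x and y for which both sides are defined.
No, this is NOT an identity.

Claim: e^(xy) = e^x · e^y.
Test a specific point where both sides are defined: x = 3, y = -1.
LHS = e^(xy) ≈ 0.0498
RHS = e^x · e^y ≈ 7.3891
Since 0.0498 ≠ 7.3891, the equation fails at this point, so it cannot hold for all real values of x and y for which both sides are defined.
e^x · e^y = e^(x+y), not e^(xy).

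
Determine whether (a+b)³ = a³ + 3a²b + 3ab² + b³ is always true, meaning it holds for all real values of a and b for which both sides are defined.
Claim: (a+b)³ = a³ + 3a²b + 3ab² + b³.
Reasoning: (a+b)³ = (a+b)(a+b)² = (a+b)(a² + 2ab + b²) = a³ + 2a²b + ab² + a²b + 2ab² + b³ = a³ + 3a²b + 3ab² + b³.
So the two sides agree for all real values of a and b for which both sides are defined.

Conclusion: Yes, this is an identity.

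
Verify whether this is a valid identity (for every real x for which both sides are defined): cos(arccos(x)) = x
Yes, this is an identity.

Claim: cos(arccos(x)) = x.
Reasoning: For -1 ≤ x ≤ 1 (where arccos is defined), arccos(x) is by definition an angle whose cosine equals x. Taking the cosine of that angle returns x. (Note the other order, arccos(cos x) = x, is NOT an identity.)
So the two sides agree for every real x for which both sides are defined.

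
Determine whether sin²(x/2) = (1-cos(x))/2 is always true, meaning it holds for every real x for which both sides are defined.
Claim: sin²(x/2) = (1-cos(x))/2.
Reasoning: Use cos(2θ) = 1 - 2sin²θ with θ = x/2: cos(x) = 1 - 2sin²(x/2). Solving for sin²(x/2) gives (1 - cos(x))/2.
So the two sides agree for every real x for which both sides are defined.

Conclusion: Yes, this is an identity.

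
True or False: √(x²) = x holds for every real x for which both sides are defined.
Claim: √(x²) = x.
Test a specific point where both sides are defined: x = -2.
LHS = √(x²) ≈ 2.0000
RHS = x ≈ -2.0000
Since 2.0000 ≠ -2.0000, the equation fails at this point, so it cannot hold for every real x for which both sides are defined.
√(x²) = |x|, which differs from x whenever x < 0 (both sides are defined for every real x).

Conclusion: False.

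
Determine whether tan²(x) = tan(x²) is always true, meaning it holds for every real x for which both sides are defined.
No, this is NOT an identity.

Claim: tan²(x) = tan(x²).
Test a specific point where both sides are defined: x = π/6.
LHS = tan²(x) ≈ 0.3333
RHS = tan(x²) ≈ 0.2812
Since 0.3333 ≠ 0.2812, the equation fails at this point, so it cannot hold for every real x for which both sides are defined.
tan²(x) means (tan x)², squaring the output; tan(x²) squares the input. These are different functions.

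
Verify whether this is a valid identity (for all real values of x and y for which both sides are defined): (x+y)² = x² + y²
No, this is NOT an identity.

Claim: (x+y)² = x² + y².
Test a specific point where both sides are defined: x = -2, y = 3.
LHS = (x+y)² ≈ 1.0000
RHS = x² + y² ≈ 13.0000
Since 1.0000 ≠ 13.0000, the equation fails at this point, so it cannot hold for all real values of x and y for which both sides are defined.
The correct expansion is (x+y)² = x² + 2xy + y²; the cross term 2xy is missing.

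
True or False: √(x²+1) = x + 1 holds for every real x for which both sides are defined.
False.

Claim: √(x²+1) = x + 1.
Test a specific point where both sides are defined: x = 1/2.
LHS = √(x²+1) ≈ 1.1180
RHS = x + 1 ≈ 1.5000
Since 1.1180 ≠ 1.5000, the equation fails at this point, so it cannot hold for every real x for which both sides are defined.
(x+1)² = x² + 2x + 1 ≠ x² + 1 unless x = 0.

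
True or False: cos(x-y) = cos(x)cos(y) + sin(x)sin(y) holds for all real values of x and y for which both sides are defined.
True.

Claim: cos(x-y) = cos(x)cos(y) + sin(x)sin(y).
Reasoning: Replace y by -y in cos(x+y) = cos(x)cos(y) - sin(x)sin(y) and use cos(-y) = cos(y), sin(-y) = -sin(y): cos(x-y) = cos(x)cos(y) + sin(x)sin(y).
So the two sides agree for all real values of x and y for which both sides are defined.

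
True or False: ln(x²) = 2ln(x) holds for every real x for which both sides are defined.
Claim: ln(x²) = 2ln(x).
Reasoning: The right side requires x > 0. For x > 0, x² = (e^(ln x))² = e^(2ln x), so ln(x²) = 2ln(x). (For x < 0 the right side is undefined, so those values are outside the claim.)
So the two sides agree for every real x for which both sides are defined.

Conclusion: True.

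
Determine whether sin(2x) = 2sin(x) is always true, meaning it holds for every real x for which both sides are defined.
No, this is NOT an identity.

Claim: sin(2x) = 2sin(x).
Test a specific point where both sides are defined: x = π/4.
LHS = sin(2x) ≈ 1.0000
RHS = 2sin(x) ≈ 1.4142
Since 1.0000 ≠ 1.4142, the equation fails at this point, so it cannot hold for every real x for which both sides are defined.
The correct double-angle formula is sin(2x) = 2sin(x)cos(x).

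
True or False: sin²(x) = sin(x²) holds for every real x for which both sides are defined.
Claim: sin²(x) = sin(x²).
Test a specific point where both sides are defined: x = 2π/3.
LHS = sin²(x) ≈ 0.7500
RHS = sin(x²) ≈ -0.9474
Since 0.7500 ≠ -0.9474, the equation fails at this point, so it cannot hold for every real x for which both sides are defined.
sin²(x) means (sin x)², squaring the output; sin(x²) squares the input. These are different functions.

Conclusion: False.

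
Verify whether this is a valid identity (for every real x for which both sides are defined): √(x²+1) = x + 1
Claim: √(x²+1) = x + 1.
Test a specific point where both sides are defined: x = 1/2.
LHS = √(x²+1) ≈ 1.1180
RHS = x + 1 ≈ 1.5000
Since 1.1180 ≠ 1.5000, the equation fails at this point, so it cannot hold for every real x for which both sides are defined.
(x+1)² = x² + 2x + 1 ≠ x² + 1 unless x = 0.

Conclusion: No, this is NOT an identity.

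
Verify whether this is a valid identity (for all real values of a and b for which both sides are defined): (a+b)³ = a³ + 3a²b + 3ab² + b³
Claim: (a+b)³ = a³ + 3a²b + 3ab² + b³.
Reasoning: (a+b)³ = (a+b)(a+b)² = (a+b)(a² + 2ab + b²) = a³ + 2a²b + ab² + a²b + 2ab² + b³ = a³ + 3a²b + 3ab² + b³.
So the two sides agree for all real values of a and b for which both sides are defined.

Conclusion: Yes, this is an identity.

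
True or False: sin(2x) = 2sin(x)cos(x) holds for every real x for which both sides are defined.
True.

Claim: sin(2x) = 2sin(x)cos(x).
Reasoning: Put y = x in the addition formula sin(x+y) = sin(x)cos(y) + cos(x)sin(y): sin(2x) = sin(x)cos(x) + cos(x)sin(x) = 2sin(x)cos(x).
So the two sides agree for every real x for which both sides are defined.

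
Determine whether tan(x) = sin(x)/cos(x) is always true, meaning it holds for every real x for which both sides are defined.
Yes, this is an identity.

Claim: tan(x) = sin(x)/cos(x).
Reasoning: For an angle x whose terminal point on the unit circle is (cos x, sin x), tan(x) is defined as the ratio (second coordinate)/(first coordinate) = sin(x)/cos(x), wherever cos(x) ≠ 0.
So the two sides agree for every real x for which both sides are defined.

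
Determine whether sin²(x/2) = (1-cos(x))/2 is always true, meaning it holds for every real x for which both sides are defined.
Claim: sin²(x/2) = (1-cos(x))/2.
Reasoning: Use cos(2θ) = 1 - 2sin²θ with θ = x/2: cos(x) = 1 - 2sin²(x/2). Solving for sin²(x/2) gives (1 - cos(x))/2.
So the two sides agree for every real x for which both sides are defined.

Conclusion: Yes, this is an identity.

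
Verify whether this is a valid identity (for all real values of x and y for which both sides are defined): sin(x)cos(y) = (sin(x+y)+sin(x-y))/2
Claim: sin(x)cos(y) = (sin(x+y)+sin(x-y))/2.
Reasoning: sin(x+y) = sin(x)cos(y) + cos(x)sin(y) and sin(x-y) = sin(x)cos(y) - cos(x)sin(y). Adding, sin(x+y) + sin(x-y) = 2sin(x)cos(y); divide by 2.
So the two sides agree for all real values of x and y for which both sides are defined.

Conclusion: Yes, this is an identity.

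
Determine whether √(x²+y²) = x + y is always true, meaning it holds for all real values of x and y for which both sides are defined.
Claim: √(x²+y²) = x + y.
Test a specific point where both sides are defined: x = 3, y = 3/2.
LHS = √(x²+y²) ≈ 3.3541
RHS = x + y ≈ 4.5000
Since 3.3541 ≠ 4.5000, the equation fails at this point, so it cannot hold for all real values of x and y for which both sides are defined.
(x+y)² = x² + 2xy + y², not x² + y², so the square root does not split this way.

Conclusion: No, this is NOT an identity.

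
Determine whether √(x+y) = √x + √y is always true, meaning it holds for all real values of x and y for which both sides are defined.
No, this is NOT an identity.

Claim: √(x+y) = √x + √y.
Test a specific point where both sides are defined: x = 1, y = 3/2.
LHS = √(x+y) ≈ 1.5811
RHS = √x + √y ≈ 2.2247
Since 1.5811 ≠ 2.2247, the equation fails at this point, so it cannot hold for all real values of x and y for which both sides are defined.
Squaring the right side gives x + 2√(xy) + y, not x + y.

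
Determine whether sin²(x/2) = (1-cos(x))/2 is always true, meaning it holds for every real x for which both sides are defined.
Yes, this is an identity.

Claim: sin²(x/2) = (1-cos(x))/2.
Reasoning: Use cos(2θ) = 1 - 2sin²θ with θ = x/2: cos(x) = 1 - 2sin²(x/2). Solving for sin²(x/2) gives (1 - cos(x))/2.
So the two sides agree for every real x for which both sides are defined.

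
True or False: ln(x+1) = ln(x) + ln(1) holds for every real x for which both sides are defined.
False.

Claim: ln(x+1) = ln(x) + ln(1).
Test a specific point where both sides are defined: x = 3/2.
LHS = ln(x+1) ≈ 0.9163
RHS = ln(x) + ln(1) ≈ 0.4055
Since 0.9163 ≠ 0.4055, the equation fails at this point, so it cannot hold for every real x for which both sides are defined.
ln(1) = 0, so the right side is just ln(x), which differs from ln(x+1).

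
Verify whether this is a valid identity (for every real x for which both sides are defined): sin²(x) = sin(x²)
Claim: sin²(x) = sin(x²).
Test a specific point where both sides are defined: x = π/4.
LHS = sin²(x) ≈ 0.5000
RHS = sin(x²) ≈ 0.5785
Since 0.5000 ≠ 0.5785, the equation fails at this point, so it cannot hold for every real x for which both sides are defined.
sin²(x) means (sin x)², squaring the output; sin(x²) squares the input. These are different functions.

Conclusion: No, this is NOT an identity.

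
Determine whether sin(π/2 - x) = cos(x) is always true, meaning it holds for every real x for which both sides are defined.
Claim: sin(π/2 - x) = cos(x).
Reasoning: Use sin(u - v) = sin(u)cos(v) - cos(u)sin(v) with u = π/2, v = x: sin(π/2)cos(x) - cos(π/2)sin(x) = 1·cos(x) - 0·sin(x) = cos(x).
So the two sides agree for every real x for which both sides are defined.

Conclusion: Yes, this is an identity.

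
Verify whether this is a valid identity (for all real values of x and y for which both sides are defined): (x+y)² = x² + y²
No, this is NOT an identity.

Claim: (x+y)² = x² + y².
Test a specific point where both sides are defined: x = -2, y = 3.
LHS = (x+y)² ≈ 1.0000
RHS = x² + y² ≈ 13.0000
Since 1.0000 ≠ 13.0000, the equation fails at this point, so it cannot hold for all real values of x and y for which both sides are defined.
The correct expansion is (x+y)² = x² + 2xy + y²; the cross term 2xy is missing.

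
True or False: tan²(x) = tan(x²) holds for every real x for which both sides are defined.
False.

Claim: tan²(x) = tan(x²).
Test a specific point where both sides are defined: x = 2π/3.
LHS = tan²(x) ≈ 3.0000
RHS = tan(x²) ≈ 2.9590
Since 3.0000 ≠ 2.9590, the equation fails at this point, so it cannot hold for every real x for which both sides are defined.
tan²(x) means (tan x)², squaring the output; tan(x²) squares the input. These are different functions.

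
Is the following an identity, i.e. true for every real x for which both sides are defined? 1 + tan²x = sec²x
Yes, this is an identity.

Claim: 1 + tan²x = sec²x.
Reasoning: Start from sin²x + cos²x = 1 and divide every term by cos²x (allowed wherever tan x and sec x are defined): tan²x + 1 = 1/cos²x = sec²x.
So the two sides agree for every real x for which both sides are defined.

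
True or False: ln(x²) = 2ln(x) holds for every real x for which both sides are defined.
Claim: ln(x²) = 2ln(x).
Reasoning: The right side requires x > 0. For x > 0, x² = (e^(ln x))² = e^(2ln x), so ln(x²) = 2ln(x). (For x < 0 the right side is undefined, so those values are outside the claim.)
So the two sides agree for every real x for which both sides are defined.

Conclusion: True.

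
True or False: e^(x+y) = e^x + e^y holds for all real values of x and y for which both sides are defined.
False.

Claim: e^(x+y) = e^x + e^y.
Test a specific point where both sides are defined: x = 2, y = 1.
LHS = e^(x+y) ≈ 20.0855
RHS = e^x + e^y ≈ 10.1073
Since 20.0855 ≠ 10.1073, the equation fails at this point, so it cannot hold for all real values of x and y for which both sides are defined.
The correct rule is e^(x+y) = e^x · e^y (a product, not a sum).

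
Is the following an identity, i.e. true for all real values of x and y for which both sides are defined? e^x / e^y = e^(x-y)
Claim: e^x / e^y = e^(x-y).
Reasoning: 1/e^y = e^(-y), so e^x / e^y = e^x · e^(-y) = e^(x + (-y)) = e^(x-y) by the product rule for exponents.
So the two sides agree for all real values of x and y for which both sides are defined.

Conclusion: Yes, this is an identity.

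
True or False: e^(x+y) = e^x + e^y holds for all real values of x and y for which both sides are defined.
Claim: e^(x+y) = e^x + e^y.
Test a specific point where both sides are defined: x = 1/2, y = -2.
LHS = e^(x+y) ≈ 0.2231
RHS = e^x + e^y ≈ 1.7841
Since 0.2231 ≠ 1.7841, the equation fails at this point, so it cannot hold for all real values of x and y for which both sides are defined.
The correct rule is e^(x+y) = e^x · e^y (a product, not a sum).

Conclusion: False.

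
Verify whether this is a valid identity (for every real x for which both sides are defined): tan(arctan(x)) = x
Yes, this is an identity.

Claim: tan(arctan(x)) = x.
Reasoning: For every real x, arctan(x) is by definition the angle in (-π/2, π/2) whose tangent equals x. Taking the tangent of that angle returns x.
So the two sides agree for every real x for which both sides are defined.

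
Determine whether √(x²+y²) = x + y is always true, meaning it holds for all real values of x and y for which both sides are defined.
No, this is NOT an identity.

Claim: √(x²+y²) = x + y.
Test a specific point where both sides are defined: x = 3, y = 3.
LHS = √(x²+y²) ≈ 4.2426
RHS = x + y ≈ 6.0000
Since 4.2426 ≠ 6.0000, the equation fails at this point, so it cannot hold for all real values of x and y for which both sides are defined.
(x+y)² = x² + 2xy + y², not x² + y², so the square root does not split this way.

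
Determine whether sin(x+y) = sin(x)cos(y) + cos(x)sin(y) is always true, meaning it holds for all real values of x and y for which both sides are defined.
Yes, this is an identity.

Claim: sin(x+y) = sin(x)cos(y) + cos(x)sin(y).
Reasoning: By Euler's formula e^(i(x+y)) = e^(ix)·e^(iy) = (cos x + i·sin x)(cos y + i·sin y). The imaginary part of the left side is sin(x+y); the imaginary part of the product is sin(x)cos(y) + cos(x)sin(y).
So the two sides agree for all real values of x and y for which both sides are defined.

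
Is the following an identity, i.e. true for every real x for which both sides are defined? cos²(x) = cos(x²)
No, this is NOT an identity.

Claim: cos²(x) = cos(x²).
Test a specific point where both sides are defined: x = π/2.
LHS = cos²(x) ≈ 0.0000
RHS = cos(x²) ≈ -0.7812
Since 0.0000 ≠ -0.7812, the equation fails at this point, so it cannot hold for every real x for which both sides are defined.
cos²(x) means (cos x)², squaring the output; cos(x²) squares the input. These are different functions.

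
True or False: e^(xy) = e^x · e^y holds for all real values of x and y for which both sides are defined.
Claim: e^(xy) = e^x · e^y.
Test a specific point where both sides are defined: x = 3/2, y = 5.
LHS = e^(xy) ≈ 1808.0424
RHS = e^x · e^y ≈ 665.1416
Since 1808.0424 ≠ 665.1416, the equation fails at this point, so it cannot hold for all real values of x and y for which both sides are defined.
e^x · e^y = e^(x+y), not e^(xy).

Conclusion: False.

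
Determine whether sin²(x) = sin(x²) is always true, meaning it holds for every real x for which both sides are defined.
Claim: sin²(x) = sin(x²).
Test a specific point where both sides are defined: x = π.
LHS = sin²(x) ≈ 0.0000
RHS = sin(x²) ≈ -0.4303
Since 0.0000 ≠ -0.4303, the equation fails at this point, so it cannot hold for every real x for which both sides are defined.
sin²(x) means (sin x)², squaring the output; sin(x²) squares the input. These are different functions.

Conclusion: No, this is NOT an identity.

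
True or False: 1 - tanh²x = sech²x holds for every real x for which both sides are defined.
True.

Claim: 1 - tanh²x = sech²x.
Reasoning: Divide cosh²x - sinh²x = 1 through by cosh²x (never zero): 1 - tanh²x = 1/cosh²x = sech²x.
So the two sides agree for every real x for which both sides are defined.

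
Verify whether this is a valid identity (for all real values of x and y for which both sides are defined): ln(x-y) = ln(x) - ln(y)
No, this is NOT an identity.

Claim: ln(x-y) = ln(x) - ln(y).
Test a specific point where both sides are defined: x = 5, y = 3.
LHS = ln(x-y) ≈ 0.6931
RHS = ln(x) - ln(y) ≈ 0.5108
Since 0.6931 ≠ 0.5108, the equation fails at this point, so it cannot hold for all real values of x and y for which both sides are defined.
ln(x) - ln(y) = ln(x/y), not ln(x-y).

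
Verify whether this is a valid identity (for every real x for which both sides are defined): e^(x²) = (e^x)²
Claim: e^(x²) = (e^x)².
Test a specific point where both sides are defined: x = 1/2.
LHS = e^(x²) ≈ 1.2840
RHS = (e^x)² ≈ 2.7183
Since 1.2840 ≠ 2.7183, the equation fails at this point, so it cannot hold for every real x for which both sides are defined.
(e^x)² = e^(2x), and 2x ≠ x² in general.

Conclusion: No, this is NOT an identity.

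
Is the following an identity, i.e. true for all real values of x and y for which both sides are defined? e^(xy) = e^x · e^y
Claim: e^(xy) = e^x · e^y.
Test a specific point where both sides are defined: x = -1, y = 1.
LHS = e^(xy) ≈ 0.3679
RHS = e^x · e^y ≈ 1.0000
Since 0.3679 ≠ 1.0000, the equation fails at this point, so it cannot hold for all real values of x and y for which both sides are defined.
e^x · e^y = e^(x+y), not e^(xy).

Conclusion: No, this is NOT an identity.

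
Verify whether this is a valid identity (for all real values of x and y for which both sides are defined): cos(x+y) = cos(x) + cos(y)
No, this is NOT an identity.

Claim: cos(x+y) = cos(x) + cos(y).
Test a specific point where both sides are defined: x = -π/2, y = π.
LHS = cos(x+y) ≈ 0.0000
RHS = cos(x) + cos(y) ≈ -1.0000
Since 0.0000 ≠ -1.0000, the equation fails at this point, so it cannot hold for all real values of x and y for which both sides are defined.
The correct expansion is cos(x+y) = cos(x)cos(y) - sin(x)sin(y); cosine is not additive.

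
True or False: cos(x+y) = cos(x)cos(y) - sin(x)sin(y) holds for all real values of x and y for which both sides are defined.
Claim: cos(x+y) = cos(x)cos(y) - sin(x)sin(y).
Reasoning: By Euler's formula e^(i(x+y)) = e^(ix)·e^(iy) = (cos x + i·sin x)(cos y + i·sin y). The real part of the left side is cos(x+y); the real part of the product is cos(x)cos(y) - sin(x)sin(y) (since i·i = -1).
So the two sides agree for all real values of x and y for which both sides are defined.

Conclusion: True.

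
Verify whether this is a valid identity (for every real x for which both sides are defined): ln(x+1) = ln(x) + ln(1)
No, this is NOT an identity.

Claim: ln(x+1) = ln(x) + ln(1).
Test a specific point where both sides are defined: x = 3.
LHS = ln(x+1) ≈ 1.3863
RHS = ln(x) + ln(1) ≈ 1.0986
Since 1.3863 ≠ 1.0986, the equation fails at this point, so it cannot hold for every real x for which both sides are defined.
ln(1) = 0, so the right side is just ln(x), which differs from ln(x+1).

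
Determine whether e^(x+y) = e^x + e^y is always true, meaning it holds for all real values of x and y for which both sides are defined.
Claim: e^(x+y) = e^x + e^y.
Test a specific point where both sides are defined: x = 4, y = 4.
LHS = e^(x+y) ≈ 2980.9580
RHS = e^x + e^y ≈ 109.1963
Since 2980.9580 ≠ 109.1963, the equation fails at this point, so it cannot hold for all real values of x and y for which both sides are defined.
The correct rule is e^(x+y) = e^x · e^y (a product, not a sum).

Conclusion: No, this is NOT an identity.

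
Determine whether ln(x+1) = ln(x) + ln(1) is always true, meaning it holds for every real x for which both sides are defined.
Claim: ln(x+1) = ln(x) + ln(1).
Test a specific point where both sides are defined: x = 1.
LHS = ln(x+1) ≈ 0.6931
RHS = ln(x) + ln(1) ≈ 0.0000
Since 0.6931 ≠ 0.0000, the equation fails at this point, so it cannot hold for every real x for which both sides are defined.
ln(1) = 0, so the right side is just ln(x), which differs from ln(x+1).

Conclusion: No, this is NOT an identity.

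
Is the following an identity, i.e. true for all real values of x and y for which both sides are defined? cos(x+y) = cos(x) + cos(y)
No, this is NOT an identity.

Claim: cos(x+y) = cos(x) + cos(y).
Test a specific point where both sides are defined: x = -π/3, y = -π/2.
LHS = cos(x+y) ≈ -0.8660
RHS = cos(x) + cos(y) ≈ 0.5000
Since -0.8660 ≠ 0.5000, the equation fails at this point, so it cannot hold for all real values of x and y for which both sides are defined.
The correct expansion is cos(x+y) = cos(x)cos(y) - sin(x)sin(y); cosine is not additive.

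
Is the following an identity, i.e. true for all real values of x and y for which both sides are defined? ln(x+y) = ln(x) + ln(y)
No, this is NOT an identity.

Claim: ln(x+y) = ln(x) + ln(y).
Test a specific point where both sides are defined: x = 4, y = 2.
LHS = ln(x+y) ≈ 1.7918
RHS = ln(x) + ln(y) ≈ 2.0794
Since 1.7918 ≠ 2.0794, the equation fails at this point, so it cannot hold for all real values of x and y for which both sides are defined.
ln(x) + ln(y) = ln(xy), not ln(x+y).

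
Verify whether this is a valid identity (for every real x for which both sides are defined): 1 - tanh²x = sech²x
Yes, this is an identity.

Claim: 1 - tanh²x = sech²x.
Reasoning: Divide cosh²x - sinh²x = 1 through by cosh²x (never zero): 1 - tanh²x = 1/cosh²x = sech²x.
So the two sides agree for every real x for which both sides are defined.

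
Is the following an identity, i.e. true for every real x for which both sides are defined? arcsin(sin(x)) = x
Claim: arcsin(sin(x)) = x.
Test a specific point where both sides are defined: x = 2π/3.
LHS = arcsin(sin(x)) ≈ 1.0472
RHS = x ≈ 2.0944
Since 1.0472 ≠ 2.0944, the equation fails at this point, so it cannot hold for every real x for which both sides are defined.
arcsin only returns values in [-π/2, π/2], so arcsin(sin(x)) = x holds only for x in that interval, not for all real x.

Conclusion: No, this is NOT an identity.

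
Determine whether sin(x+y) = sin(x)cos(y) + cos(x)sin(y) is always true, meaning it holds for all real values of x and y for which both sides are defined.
Claim: sin(x+y) = sin(x)cos(y) + cos(x)sin(y).
Reasoning: By Euler's formula e^(i(x+y)) = e^(ix)·e^(iy) = (cos x + i·sin x)(cos y + i·sin y). The imaginary part of the left side is sin(x+y); the imaginary part of the product is sin(x)cos(y) + cos(x)sin(y).
So the two sides agree for all real values of x and y for which both sides are defined.

Conclusion: Yes, this is an identity.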